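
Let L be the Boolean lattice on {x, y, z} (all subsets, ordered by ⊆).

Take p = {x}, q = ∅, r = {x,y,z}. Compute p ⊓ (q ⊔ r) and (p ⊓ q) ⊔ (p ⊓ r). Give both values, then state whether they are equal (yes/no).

{x}; {x}; yes

q ⊔ r = {x,y,z}, so p ⊓ (q ⊔ r) = {x} ⊓ {x,y,z} = {x}.
p ⊓ q = ∅ and p ⊓ r = {x}, so (p ⊓ q) ⊔ (p ⊓ r) = ∅ ⊔ {x} = {x}.
Equal: yes.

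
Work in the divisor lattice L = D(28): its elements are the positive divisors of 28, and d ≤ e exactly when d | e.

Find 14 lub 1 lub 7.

14

In the divisibility order, the join is the least common multiple: lcm(14, 1, 7) = 14.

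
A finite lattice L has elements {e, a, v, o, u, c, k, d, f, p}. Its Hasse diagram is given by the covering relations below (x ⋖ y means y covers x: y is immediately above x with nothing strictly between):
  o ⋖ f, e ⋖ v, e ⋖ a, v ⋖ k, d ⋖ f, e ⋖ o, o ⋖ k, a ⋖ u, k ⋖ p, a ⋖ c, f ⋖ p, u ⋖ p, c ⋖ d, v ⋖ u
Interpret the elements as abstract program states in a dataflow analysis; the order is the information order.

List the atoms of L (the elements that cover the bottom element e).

a, o, v

The atoms are exactly the elements that cover e: a, o, v.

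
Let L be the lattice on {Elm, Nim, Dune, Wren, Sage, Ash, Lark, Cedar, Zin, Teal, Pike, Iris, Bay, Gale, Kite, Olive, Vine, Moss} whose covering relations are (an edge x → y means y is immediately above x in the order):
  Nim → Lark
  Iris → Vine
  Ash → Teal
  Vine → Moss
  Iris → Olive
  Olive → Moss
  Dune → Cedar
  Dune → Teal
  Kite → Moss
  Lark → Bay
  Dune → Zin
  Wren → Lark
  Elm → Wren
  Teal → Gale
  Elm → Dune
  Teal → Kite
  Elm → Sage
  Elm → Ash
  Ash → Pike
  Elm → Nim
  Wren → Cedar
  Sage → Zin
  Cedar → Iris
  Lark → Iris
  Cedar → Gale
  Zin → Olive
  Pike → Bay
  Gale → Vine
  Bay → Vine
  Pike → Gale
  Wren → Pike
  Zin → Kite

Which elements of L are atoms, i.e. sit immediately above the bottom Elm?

Ash, Dune, Nim, Sage, Wren

The atoms are exactly the elements that cover Elm: Ash, Dune, Nim, Sage, Wren.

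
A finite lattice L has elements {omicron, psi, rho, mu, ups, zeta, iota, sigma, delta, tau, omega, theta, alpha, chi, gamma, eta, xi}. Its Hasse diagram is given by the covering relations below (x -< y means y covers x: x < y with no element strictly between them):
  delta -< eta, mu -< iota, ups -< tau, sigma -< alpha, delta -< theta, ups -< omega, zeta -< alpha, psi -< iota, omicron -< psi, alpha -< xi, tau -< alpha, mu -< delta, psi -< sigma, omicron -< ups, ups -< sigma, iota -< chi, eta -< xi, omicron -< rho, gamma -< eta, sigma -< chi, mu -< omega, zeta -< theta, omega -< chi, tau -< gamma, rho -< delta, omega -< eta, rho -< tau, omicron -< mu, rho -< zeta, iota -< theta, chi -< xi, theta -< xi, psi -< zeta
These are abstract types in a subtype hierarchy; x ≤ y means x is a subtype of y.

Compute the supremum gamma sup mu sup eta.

eta

Common upper bounds of {gamma, mu, eta}: eta, xi.
The least among these is eta.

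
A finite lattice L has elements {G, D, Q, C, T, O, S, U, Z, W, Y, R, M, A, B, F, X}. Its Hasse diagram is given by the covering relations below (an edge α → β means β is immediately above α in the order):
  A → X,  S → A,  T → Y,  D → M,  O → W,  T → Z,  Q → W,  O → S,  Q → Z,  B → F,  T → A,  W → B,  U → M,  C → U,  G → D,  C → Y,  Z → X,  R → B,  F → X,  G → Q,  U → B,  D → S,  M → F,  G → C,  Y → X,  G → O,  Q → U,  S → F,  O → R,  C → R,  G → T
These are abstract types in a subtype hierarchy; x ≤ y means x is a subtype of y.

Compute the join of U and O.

Common upper bounds of {U, O}: B, F, X.
The least among these is B.

B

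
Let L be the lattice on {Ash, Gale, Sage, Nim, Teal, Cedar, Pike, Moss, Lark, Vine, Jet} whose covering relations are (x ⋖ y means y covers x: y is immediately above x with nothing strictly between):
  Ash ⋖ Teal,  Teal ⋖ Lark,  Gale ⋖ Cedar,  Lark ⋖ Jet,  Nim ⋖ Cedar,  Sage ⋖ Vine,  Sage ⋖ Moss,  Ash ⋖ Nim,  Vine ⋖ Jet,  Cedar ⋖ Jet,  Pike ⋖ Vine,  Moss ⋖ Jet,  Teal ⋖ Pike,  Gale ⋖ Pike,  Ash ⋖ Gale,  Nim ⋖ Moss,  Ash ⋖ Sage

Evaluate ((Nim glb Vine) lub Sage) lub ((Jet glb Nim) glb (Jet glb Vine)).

Nim ∧ Vine = Ash
Ash ∨ Sage = Sage
Jet ∧ Nim = Nim
Jet ∧ Vine = Vine
Nim ∧ Vine = Ash
Sage ∨ Ash = Sage

Sage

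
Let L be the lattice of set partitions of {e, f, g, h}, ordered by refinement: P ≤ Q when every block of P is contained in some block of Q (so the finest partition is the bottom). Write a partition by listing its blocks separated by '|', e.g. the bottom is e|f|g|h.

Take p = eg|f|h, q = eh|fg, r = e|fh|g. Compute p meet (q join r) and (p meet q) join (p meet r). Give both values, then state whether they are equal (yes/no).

eg|f|h; e|f|g|h; no

q join r = efgh, so p meet (q join r) = eg|f|h meet efgh = eg|f|h.
p meet q = e|f|g|h and p meet r = e|f|g|h, so (p meet q) join (p meet r) = e|f|g|h join e|f|g|h = e|f|g|h.
Equal: no.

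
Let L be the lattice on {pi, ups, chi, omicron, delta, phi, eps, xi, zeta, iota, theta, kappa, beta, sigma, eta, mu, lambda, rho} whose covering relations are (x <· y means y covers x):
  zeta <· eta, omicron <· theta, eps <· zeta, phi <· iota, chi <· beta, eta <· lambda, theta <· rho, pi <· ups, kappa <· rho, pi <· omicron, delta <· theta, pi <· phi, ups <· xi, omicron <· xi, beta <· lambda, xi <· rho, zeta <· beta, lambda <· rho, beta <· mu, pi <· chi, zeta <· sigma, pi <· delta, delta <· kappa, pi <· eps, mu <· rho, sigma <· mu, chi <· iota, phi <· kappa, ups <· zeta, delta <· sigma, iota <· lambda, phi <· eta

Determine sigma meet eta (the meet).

zeta

Common lower bounds of {sigma, eta}: eps, pi, ups, zeta.
The greatest among these is zeta.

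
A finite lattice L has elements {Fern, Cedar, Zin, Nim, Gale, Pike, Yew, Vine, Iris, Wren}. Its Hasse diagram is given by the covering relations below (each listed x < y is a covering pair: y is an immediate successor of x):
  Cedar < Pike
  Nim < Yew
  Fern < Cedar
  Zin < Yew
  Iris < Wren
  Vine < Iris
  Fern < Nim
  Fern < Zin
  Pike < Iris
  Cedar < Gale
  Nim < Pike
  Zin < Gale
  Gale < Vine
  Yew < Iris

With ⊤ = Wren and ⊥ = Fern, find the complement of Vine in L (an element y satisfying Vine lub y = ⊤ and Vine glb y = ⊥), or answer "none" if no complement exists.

For every candidate y, either Vine ∨ y ≠ Wren or Vine ∧ y ≠ Fern; no complement exists.

none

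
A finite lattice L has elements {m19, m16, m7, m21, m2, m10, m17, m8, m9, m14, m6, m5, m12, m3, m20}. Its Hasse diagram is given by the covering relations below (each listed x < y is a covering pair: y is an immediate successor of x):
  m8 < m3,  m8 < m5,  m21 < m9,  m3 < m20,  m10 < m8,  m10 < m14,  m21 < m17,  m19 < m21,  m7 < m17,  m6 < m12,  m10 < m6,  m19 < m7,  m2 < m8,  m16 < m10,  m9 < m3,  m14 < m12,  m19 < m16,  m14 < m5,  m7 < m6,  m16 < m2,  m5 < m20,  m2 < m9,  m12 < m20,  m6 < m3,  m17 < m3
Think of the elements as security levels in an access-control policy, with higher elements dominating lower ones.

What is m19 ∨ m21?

Common upper bounds of {m19, m21}: m17, m20, m21, m3, m9.
The least among these is m21.

m21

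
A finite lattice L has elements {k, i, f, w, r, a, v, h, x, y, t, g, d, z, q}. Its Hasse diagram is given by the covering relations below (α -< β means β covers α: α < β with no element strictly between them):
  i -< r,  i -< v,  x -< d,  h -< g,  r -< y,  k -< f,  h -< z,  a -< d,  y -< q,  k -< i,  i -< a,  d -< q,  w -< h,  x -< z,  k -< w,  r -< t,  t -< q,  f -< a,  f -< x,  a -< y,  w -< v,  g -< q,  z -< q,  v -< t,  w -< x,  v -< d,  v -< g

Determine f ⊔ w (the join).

Common upper bounds of {f, w}: d, q, x, z.
The least among these is x.

x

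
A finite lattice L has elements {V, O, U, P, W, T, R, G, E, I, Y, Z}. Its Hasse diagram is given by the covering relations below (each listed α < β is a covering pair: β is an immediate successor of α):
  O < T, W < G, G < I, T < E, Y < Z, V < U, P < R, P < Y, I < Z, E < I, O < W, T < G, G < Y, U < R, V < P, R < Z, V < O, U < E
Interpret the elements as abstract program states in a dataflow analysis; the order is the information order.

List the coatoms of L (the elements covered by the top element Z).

The coatoms are exactly the elements covered by Z: I, R, Y.

I, R, Y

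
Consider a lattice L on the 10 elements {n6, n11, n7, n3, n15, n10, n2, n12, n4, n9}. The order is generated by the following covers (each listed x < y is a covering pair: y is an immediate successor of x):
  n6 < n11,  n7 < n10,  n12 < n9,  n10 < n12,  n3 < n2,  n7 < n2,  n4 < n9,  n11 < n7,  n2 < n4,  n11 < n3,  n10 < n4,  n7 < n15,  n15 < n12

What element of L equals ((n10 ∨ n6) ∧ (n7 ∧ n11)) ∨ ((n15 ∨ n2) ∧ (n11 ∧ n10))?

n10 ∨ n6 = n10
n7 ∧ n11 = n11
n10 ∧ n11 = n11
n15 ∨ n2 = n9
n11 ∧ n10 = n11
n9 ∧ n11 = n11
n11 ∨ n11 = n11

n11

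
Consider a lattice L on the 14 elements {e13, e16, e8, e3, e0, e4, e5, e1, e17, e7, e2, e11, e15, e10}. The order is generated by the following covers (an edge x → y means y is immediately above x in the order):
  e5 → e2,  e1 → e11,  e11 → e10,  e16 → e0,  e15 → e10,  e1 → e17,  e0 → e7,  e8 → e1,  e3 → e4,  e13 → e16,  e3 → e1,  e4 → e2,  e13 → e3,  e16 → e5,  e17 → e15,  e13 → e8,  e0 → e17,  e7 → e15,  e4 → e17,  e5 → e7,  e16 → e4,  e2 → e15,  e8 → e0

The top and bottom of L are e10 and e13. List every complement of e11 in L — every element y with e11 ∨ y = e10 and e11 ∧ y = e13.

e16, e5

Need y with e11 ∨ y = e10 and e11 ∧ y = e13.
Checking each element gives: e16, e5.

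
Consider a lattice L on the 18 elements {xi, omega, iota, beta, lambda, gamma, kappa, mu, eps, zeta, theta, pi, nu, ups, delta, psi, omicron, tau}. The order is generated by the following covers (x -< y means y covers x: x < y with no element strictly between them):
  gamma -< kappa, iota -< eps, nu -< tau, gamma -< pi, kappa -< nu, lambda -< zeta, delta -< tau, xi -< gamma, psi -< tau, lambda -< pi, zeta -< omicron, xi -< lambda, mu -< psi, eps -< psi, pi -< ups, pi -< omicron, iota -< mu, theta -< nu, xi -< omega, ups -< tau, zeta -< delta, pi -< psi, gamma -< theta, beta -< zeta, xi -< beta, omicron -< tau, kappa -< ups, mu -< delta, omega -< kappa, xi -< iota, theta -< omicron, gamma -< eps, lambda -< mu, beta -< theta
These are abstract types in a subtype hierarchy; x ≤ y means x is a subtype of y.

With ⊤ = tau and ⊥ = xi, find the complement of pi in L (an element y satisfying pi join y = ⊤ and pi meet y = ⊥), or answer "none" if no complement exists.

For every candidate y, either pi ∨ y ≠ tau or pi ∧ y ≠ xi; no complement exists.

none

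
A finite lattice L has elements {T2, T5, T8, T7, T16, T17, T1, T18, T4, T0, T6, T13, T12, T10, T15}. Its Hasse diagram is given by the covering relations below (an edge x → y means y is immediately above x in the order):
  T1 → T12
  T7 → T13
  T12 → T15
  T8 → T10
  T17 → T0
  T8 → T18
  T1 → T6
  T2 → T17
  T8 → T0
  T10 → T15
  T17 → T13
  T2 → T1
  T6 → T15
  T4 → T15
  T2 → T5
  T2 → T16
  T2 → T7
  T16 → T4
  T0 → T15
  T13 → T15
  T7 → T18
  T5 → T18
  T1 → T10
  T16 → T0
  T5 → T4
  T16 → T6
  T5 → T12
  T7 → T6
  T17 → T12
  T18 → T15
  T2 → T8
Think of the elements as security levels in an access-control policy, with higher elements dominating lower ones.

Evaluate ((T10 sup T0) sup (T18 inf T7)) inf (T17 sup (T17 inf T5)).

T17

T10 ∨ T0 = T15
T18 ∧ T7 = T7
T15 ∨ T7 = T15
T17 ∧ T5 = T2
T17 ∨ T2 = T17
T15 ∧ T17 = T17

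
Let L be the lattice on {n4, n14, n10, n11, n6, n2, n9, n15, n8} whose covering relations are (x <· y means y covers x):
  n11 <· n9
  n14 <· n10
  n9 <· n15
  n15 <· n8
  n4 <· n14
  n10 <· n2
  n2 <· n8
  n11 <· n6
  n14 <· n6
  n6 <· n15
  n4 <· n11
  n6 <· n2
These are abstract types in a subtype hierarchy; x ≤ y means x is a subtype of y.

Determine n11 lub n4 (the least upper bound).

n11

Common upper bounds of {n11, n4}: n11, n15, n2, n6, n8, n9.
The least among these is n11.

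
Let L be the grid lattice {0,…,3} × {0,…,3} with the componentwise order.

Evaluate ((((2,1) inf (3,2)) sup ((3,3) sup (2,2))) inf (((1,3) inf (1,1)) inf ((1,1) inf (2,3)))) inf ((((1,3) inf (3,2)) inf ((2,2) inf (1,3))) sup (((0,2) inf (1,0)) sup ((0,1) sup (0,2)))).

(1,1)

(2,1) ∧ (3,2) = (2,1)
(3,3) ∨ (2,2) = (3,3)
(2,1) ∨ (3,3) = (3,3)
(1,3) ∧ (1,1) = (1,1)
(1,1) ∧ (2,3) = (1,1)
(1,1) ∧ (1,1) = (1,1)
(3,3) ∧ (1,1) = (1,1)
(1,3) ∧ (3,2) = (1,2)
(2,2) ∧ (1,3) = (1,2)
(1,2) ∧ (1,2) = (1,2)
(0,2) ∧ (1,0) = (0,0)
(0,1) ∨ (0,2) = (0,2)
(0,0) ∨ (0,2) = (0,2)
(1,2) ∨ (0,2) = (1,2)
(1,1) ∧ (1,2) = (1,1)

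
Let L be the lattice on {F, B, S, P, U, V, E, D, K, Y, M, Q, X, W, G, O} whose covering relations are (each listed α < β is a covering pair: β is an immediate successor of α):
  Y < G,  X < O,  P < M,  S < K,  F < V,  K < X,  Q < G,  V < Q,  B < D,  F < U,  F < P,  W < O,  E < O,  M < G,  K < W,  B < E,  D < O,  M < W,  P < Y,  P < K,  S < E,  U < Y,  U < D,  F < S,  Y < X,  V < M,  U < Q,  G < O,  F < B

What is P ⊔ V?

Common upper bounds of {P, V}: G, M, O, W.
The least among these is M.

M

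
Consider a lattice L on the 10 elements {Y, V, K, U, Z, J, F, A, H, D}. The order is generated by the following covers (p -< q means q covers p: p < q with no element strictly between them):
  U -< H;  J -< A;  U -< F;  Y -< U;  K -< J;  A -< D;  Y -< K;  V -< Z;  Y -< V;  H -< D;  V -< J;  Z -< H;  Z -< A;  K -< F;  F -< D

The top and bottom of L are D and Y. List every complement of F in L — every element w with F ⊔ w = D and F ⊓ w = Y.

V, Z

Need w with F ∨ w = D and F ∧ w = Y.
Checking each element gives: V, Z.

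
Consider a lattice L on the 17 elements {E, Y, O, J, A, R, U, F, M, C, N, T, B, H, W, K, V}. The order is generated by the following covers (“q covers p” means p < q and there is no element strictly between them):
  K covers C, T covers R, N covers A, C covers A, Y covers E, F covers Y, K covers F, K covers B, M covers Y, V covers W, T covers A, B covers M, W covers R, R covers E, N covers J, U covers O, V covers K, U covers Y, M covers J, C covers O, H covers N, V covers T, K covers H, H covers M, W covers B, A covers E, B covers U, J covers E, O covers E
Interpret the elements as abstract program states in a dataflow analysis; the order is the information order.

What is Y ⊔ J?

M

Common upper bounds of {Y, J}: B, H, K, M, V, W.
The least among these is M.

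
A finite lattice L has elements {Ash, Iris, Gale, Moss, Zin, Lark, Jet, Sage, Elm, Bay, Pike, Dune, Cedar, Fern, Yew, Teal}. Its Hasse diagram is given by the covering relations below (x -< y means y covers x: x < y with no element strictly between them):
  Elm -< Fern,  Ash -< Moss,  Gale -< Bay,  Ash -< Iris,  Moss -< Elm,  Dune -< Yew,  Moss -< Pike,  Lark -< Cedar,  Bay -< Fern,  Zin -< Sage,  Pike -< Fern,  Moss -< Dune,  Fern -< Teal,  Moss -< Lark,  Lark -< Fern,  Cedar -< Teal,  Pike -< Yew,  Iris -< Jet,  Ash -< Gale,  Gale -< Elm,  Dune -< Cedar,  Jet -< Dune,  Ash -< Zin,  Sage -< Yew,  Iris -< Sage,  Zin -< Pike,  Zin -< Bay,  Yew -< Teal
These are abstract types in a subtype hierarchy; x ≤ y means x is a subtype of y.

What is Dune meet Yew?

Dune

Common lower bounds of {Dune, Yew}: Ash, Dune, Iris, Jet, Moss.
The greatest among these is Dune.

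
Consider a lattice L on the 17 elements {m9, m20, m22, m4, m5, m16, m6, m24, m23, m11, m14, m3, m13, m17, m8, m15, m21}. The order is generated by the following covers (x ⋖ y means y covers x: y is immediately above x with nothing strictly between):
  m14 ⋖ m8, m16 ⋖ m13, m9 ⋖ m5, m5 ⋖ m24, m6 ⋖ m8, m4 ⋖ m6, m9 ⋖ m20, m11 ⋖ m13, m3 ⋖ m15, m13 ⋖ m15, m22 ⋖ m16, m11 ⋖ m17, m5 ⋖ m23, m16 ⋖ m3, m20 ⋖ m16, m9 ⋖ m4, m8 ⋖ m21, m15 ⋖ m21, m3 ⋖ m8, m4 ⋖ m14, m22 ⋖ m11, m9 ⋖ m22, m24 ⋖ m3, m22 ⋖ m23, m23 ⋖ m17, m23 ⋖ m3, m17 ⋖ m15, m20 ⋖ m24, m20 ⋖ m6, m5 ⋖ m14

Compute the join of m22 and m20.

m16

Common upper bounds of {m22, m20}: m13, m15, m16, m21, m3, m8.
The least among these is m16.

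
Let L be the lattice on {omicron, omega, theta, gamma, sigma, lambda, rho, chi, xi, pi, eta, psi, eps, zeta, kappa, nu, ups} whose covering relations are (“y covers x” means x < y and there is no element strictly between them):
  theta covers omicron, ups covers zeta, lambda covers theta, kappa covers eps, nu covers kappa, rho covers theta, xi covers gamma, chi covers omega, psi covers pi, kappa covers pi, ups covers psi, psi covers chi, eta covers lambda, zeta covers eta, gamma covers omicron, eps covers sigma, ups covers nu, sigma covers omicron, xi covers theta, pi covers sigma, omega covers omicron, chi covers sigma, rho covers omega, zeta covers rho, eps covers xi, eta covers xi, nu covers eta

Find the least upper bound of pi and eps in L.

Common upper bounds of {pi, eps}: kappa, nu, ups.
The least among these is kappa.

kappa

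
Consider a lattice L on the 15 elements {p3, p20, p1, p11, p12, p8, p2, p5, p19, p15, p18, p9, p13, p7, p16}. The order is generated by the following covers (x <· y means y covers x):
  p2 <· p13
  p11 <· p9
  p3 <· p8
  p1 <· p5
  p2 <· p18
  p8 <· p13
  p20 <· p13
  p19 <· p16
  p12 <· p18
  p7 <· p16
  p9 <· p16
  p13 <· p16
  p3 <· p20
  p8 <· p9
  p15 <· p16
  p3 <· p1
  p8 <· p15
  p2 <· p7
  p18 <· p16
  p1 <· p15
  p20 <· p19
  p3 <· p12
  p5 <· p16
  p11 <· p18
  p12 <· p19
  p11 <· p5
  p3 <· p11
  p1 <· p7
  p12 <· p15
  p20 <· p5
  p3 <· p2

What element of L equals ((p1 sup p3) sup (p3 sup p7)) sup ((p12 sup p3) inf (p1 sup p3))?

p1 ∨ p3 = p1
p3 ∨ p7 = p7
p1 ∨ p7 = p7
p12 ∨ p3 = p12
p1 ∨ p3 = p1
p12 ∧ p1 = p3
p7 ∨ p3 = p7

p7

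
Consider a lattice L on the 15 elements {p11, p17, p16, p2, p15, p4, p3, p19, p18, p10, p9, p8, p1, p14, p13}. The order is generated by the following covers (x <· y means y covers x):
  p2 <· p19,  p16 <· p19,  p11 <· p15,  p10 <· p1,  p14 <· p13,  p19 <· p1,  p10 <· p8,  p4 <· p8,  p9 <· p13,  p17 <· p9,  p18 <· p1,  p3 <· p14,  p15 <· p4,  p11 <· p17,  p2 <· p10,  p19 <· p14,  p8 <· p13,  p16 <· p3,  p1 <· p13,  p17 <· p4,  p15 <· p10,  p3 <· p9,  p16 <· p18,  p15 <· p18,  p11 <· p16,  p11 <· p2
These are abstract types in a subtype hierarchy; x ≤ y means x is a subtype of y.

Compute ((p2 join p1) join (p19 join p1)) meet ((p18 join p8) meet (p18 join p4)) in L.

p2 ∨ p1 = p1
p19 ∨ p1 = p1
p1 ∨ p1 = p1
p18 ∨ p8 = p13
p18 ∨ p4 = p13
p13 ∧ p13 = p13
p1 ∧ p13 = p1

p1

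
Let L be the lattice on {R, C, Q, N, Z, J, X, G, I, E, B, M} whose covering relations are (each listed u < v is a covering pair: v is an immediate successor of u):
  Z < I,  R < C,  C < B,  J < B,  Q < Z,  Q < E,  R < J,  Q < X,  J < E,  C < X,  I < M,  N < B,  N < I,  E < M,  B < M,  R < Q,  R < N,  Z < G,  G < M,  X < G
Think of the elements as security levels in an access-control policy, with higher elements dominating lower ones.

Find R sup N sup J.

B

Common upper bounds of {R, N, J}: B, M.
The least among these is B.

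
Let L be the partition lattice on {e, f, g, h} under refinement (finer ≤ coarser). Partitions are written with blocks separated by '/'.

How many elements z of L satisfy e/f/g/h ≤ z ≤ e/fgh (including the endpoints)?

The interval [e/f/g/h, e/fgh] = {e/f/g/h, e/f/gh, e/fg/h, e/fgh, e/fh/g}, which has 5 elements.

5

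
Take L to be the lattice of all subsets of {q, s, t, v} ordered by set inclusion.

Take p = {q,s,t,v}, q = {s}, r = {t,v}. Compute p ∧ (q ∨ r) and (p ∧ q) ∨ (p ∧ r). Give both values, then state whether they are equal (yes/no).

{s,t,v}; {s,t,v}; yes

q ∨ r = {s,t,v}, so p ∧ (q ∨ r) = {q,s,t,v} ∧ {s,t,v} = {s,t,v}.
p ∧ q = {s} and p ∧ r = {t,v}, so (p ∧ q) ∨ (p ∧ r) = {s} ∨ {t,v} = {s,t,v}.
Equal: yes.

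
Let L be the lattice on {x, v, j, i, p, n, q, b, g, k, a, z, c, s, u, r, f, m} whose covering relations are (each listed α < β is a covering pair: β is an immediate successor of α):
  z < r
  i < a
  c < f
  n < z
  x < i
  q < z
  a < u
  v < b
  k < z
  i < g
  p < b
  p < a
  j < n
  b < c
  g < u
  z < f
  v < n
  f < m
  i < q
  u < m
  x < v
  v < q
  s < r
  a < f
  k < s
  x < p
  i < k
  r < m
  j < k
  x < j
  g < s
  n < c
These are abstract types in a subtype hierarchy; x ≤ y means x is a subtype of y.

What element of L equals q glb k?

q ∧ k = i

i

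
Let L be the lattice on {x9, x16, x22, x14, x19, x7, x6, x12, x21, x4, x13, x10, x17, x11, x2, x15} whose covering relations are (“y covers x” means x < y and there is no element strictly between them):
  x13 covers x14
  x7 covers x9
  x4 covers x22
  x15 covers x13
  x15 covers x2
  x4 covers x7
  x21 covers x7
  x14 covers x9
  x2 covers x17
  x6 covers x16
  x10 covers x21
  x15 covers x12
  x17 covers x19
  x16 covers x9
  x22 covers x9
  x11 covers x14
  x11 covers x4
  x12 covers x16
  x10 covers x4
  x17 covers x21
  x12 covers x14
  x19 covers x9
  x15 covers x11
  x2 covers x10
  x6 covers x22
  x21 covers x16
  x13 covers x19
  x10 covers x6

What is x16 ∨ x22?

x6

Common upper bounds of {x16, x22}: x10, x15, x2, x6.
The least among these is x6.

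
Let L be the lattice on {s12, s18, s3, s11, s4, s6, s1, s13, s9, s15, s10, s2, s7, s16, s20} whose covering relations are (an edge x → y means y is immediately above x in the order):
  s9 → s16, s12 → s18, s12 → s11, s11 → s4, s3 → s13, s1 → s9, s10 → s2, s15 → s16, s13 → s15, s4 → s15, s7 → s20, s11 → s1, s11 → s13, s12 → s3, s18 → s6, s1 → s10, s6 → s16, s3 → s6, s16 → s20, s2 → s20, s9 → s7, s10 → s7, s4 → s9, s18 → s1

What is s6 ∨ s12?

Common upper bounds of {s6, s12}: s16, s20, s6.
The least among these is s6.

s6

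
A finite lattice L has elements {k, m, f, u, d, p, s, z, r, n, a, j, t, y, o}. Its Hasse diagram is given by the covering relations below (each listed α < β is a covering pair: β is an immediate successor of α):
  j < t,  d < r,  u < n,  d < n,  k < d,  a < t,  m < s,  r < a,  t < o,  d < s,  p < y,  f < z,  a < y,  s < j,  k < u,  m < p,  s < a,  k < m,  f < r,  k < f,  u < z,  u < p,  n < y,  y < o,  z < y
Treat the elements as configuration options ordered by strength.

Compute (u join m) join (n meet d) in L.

u ∨ m = p
n ∧ d = d
p ∨ d = y

y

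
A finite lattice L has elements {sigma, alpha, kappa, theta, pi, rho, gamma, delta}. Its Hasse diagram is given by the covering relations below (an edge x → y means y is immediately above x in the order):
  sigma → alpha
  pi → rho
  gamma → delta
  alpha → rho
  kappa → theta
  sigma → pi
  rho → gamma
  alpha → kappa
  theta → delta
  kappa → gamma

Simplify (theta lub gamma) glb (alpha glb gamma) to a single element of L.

alpha

theta ∨ gamma = delta
alpha ∧ gamma = alpha
delta ∧ alpha = alpha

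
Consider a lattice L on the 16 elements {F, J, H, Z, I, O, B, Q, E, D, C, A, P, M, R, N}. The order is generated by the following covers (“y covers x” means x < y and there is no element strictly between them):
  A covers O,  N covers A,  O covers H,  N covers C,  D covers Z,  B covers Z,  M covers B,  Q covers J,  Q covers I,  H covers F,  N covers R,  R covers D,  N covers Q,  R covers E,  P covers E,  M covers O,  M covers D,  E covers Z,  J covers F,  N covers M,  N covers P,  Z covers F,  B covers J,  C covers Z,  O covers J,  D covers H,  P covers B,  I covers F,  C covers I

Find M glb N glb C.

Z

Common lower bounds of {M, N, C}: F, Z.
The greatest among these is Z.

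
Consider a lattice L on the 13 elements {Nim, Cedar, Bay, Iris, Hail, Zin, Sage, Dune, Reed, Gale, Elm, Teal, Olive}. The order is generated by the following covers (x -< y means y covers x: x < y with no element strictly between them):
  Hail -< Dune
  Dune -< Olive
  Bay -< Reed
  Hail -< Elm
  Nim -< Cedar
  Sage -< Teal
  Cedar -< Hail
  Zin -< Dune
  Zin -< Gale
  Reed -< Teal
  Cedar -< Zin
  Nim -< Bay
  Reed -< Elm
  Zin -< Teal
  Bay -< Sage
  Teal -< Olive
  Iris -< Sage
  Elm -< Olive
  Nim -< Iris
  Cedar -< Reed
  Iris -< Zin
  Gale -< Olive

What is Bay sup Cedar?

Common upper bounds of {Bay, Cedar}: Elm, Olive, Reed, Teal.
The least among these is Reed.

Reed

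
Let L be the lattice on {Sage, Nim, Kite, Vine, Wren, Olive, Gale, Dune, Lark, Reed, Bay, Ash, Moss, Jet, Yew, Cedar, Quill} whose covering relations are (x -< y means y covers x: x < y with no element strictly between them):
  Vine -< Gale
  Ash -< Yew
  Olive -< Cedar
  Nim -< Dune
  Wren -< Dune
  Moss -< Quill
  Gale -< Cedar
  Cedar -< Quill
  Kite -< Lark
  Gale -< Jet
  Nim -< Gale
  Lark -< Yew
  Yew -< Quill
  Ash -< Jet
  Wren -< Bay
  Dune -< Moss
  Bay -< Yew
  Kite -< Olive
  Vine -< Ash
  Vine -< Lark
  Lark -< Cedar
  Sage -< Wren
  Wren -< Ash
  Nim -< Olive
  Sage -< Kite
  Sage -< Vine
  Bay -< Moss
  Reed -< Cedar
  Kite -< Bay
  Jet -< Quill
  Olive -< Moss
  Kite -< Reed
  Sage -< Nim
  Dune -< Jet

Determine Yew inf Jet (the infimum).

Ash

Common lower bounds of {Yew, Jet}: Ash, Sage, Vine, Wren.
The greatest among these is Ash.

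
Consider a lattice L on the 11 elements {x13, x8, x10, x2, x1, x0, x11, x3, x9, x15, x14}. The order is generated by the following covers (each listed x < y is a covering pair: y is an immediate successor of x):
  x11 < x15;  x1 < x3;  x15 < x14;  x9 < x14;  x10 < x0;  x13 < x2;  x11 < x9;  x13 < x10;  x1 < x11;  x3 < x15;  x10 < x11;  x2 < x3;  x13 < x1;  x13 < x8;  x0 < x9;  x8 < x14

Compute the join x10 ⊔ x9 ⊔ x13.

Common upper bounds of {x10, x9, x13}: x14, x9.
The least among these is x9.

x9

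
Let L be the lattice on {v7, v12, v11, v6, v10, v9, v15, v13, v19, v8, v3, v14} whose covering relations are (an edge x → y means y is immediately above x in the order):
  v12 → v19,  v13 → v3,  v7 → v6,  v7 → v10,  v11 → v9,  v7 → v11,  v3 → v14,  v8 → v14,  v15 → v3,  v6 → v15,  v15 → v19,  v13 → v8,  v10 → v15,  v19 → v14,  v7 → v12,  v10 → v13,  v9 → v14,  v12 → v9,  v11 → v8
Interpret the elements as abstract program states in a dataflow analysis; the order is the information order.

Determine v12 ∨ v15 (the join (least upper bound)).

v19

Common upper bounds of {v12, v15}: v14, v19.
The least among these is v19.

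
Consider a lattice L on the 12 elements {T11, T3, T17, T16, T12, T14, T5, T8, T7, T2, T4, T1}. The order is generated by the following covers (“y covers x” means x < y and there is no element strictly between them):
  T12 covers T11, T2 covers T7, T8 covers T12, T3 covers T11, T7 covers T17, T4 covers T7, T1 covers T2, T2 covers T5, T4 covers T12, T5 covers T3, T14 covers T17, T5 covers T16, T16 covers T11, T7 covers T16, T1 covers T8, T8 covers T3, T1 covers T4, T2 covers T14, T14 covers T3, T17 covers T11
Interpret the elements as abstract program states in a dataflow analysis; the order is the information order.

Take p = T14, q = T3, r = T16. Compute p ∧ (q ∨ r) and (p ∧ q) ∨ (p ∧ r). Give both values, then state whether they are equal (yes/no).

q ∨ r = T5, so p ∧ (q ∨ r) = T14 ∧ T5 = T3.
p ∧ q = T3 and p ∧ r = T11, so (p ∧ q) ∨ (p ∧ r) = T3 ∨ T11 = T3.
Equal: yes.

T3; T3; yes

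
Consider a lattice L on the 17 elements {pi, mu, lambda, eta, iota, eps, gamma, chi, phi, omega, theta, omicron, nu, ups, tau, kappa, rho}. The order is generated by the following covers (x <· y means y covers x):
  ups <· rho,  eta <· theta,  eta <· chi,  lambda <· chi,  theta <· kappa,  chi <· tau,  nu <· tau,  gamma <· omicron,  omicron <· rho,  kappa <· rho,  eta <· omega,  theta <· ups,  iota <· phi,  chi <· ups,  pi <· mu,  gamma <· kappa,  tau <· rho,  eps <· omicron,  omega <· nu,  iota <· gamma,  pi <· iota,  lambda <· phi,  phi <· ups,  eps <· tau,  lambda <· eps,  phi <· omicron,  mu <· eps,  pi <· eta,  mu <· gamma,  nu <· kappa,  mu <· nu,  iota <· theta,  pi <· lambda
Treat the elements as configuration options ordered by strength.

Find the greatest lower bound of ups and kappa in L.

theta

Common lower bounds of {ups, kappa}: eta, iota, pi, theta.
The greatest among these is theta.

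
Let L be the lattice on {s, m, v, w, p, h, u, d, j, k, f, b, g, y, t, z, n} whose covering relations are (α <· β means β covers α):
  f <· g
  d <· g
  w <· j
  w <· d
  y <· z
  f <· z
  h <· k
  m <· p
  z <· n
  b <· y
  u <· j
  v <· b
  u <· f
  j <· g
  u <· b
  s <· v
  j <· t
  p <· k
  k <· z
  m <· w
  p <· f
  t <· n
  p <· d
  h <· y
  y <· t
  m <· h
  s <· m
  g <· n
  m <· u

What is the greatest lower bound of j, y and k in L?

m

Common lower bounds of {j, y, k}: m, s.
The greatest among these is m.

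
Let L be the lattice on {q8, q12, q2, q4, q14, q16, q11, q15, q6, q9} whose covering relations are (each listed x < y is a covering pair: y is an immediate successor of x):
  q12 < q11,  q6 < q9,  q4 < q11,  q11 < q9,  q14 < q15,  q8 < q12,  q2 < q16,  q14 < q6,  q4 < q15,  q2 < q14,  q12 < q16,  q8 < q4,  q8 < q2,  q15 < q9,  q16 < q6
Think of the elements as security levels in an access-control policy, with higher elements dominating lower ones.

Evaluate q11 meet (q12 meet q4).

q8

q12 ∧ q4 = q8
q11 ∧ q8 = q8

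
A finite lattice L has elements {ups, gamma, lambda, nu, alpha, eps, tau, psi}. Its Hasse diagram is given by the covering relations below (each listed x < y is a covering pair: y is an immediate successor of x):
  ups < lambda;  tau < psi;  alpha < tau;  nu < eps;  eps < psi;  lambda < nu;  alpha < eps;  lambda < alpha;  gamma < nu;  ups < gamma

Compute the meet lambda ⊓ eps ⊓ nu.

lambda

Common lower bounds of {lambda, eps, nu}: lambda, ups.
The greatest among these is lambda.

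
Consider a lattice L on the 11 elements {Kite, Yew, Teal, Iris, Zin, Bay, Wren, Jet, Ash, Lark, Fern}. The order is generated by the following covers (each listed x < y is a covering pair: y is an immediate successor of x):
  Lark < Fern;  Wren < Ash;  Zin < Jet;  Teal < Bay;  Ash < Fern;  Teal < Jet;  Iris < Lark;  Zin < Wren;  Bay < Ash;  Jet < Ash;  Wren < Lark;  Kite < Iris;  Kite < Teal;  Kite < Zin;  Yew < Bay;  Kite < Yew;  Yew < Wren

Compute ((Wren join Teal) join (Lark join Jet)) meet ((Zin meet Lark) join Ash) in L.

Wren ∨ Teal = Ash
Lark ∨ Jet = Fern
Ash ∨ Fern = Fern
Zin ∧ Lark = Zin
Zin ∨ Ash = Ash
Fern ∧ Ash = Ash

Ash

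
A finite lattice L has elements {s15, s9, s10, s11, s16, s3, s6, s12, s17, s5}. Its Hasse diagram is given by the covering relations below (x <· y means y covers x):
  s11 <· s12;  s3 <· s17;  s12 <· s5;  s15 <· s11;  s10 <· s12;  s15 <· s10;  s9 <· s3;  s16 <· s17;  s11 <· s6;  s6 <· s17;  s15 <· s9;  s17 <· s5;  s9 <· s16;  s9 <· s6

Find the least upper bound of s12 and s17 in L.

s5

Common upper bounds of {s12, s17}: s5.
The least among these is s5.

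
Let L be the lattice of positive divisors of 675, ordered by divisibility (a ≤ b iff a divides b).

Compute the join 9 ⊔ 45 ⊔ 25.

In the divisibility order, the join is the least common multiple: lcm(9, 45, 25) = 225.

225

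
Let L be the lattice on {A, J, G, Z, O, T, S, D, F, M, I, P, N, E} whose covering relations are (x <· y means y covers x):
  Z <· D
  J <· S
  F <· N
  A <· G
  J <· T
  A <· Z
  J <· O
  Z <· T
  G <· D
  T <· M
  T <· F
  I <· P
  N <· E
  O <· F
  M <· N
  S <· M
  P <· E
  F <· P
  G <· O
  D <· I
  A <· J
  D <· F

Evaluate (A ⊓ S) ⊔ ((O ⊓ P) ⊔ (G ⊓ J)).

O

A ∧ S = A
O ∧ P = O
G ∧ J = A
O ∨ A = O
A ∨ O = O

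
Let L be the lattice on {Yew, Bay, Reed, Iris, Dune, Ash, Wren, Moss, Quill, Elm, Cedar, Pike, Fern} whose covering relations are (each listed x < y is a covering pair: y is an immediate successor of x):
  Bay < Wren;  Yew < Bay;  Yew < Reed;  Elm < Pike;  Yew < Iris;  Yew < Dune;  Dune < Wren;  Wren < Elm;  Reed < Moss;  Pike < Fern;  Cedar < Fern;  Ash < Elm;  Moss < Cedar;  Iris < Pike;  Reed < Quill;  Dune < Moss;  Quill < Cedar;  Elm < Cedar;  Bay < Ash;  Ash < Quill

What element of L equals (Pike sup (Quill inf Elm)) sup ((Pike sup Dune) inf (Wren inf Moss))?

Quill ∧ Elm = Ash
Pike ∨ Ash = Pike
Pike ∨ Dune = Pike
Wren ∧ Moss = Dune
Pike ∧ Dune = Dune
Pike ∨ Dune = Pike

Pike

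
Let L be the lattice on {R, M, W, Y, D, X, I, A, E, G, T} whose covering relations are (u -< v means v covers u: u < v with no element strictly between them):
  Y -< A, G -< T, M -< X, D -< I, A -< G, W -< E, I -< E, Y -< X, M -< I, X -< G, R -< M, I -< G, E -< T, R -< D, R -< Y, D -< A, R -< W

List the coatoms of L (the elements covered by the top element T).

The coatoms are exactly the elements covered by T: E, G.

E, G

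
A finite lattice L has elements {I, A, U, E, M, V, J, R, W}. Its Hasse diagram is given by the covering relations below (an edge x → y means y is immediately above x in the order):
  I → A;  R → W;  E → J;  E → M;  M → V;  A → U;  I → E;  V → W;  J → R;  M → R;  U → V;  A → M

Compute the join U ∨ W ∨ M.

W

Common upper bounds of {U, W, M}: W.
The least among these is W.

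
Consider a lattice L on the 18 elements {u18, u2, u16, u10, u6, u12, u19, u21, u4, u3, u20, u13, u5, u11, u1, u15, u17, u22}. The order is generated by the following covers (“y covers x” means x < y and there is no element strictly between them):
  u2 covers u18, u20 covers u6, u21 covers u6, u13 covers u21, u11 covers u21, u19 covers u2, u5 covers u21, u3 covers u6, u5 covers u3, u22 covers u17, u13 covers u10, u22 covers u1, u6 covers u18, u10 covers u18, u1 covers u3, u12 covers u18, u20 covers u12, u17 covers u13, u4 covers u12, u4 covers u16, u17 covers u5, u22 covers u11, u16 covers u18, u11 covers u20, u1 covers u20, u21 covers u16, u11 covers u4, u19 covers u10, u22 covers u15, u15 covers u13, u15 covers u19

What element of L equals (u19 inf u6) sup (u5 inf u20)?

u6

u19 ∧ u6 = u18
u5 ∧ u20 = u6
u18 ∨ u6 = u6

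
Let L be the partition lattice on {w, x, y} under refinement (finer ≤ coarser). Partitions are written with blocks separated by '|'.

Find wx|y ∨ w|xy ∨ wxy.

wxy

Common upper bounds of {wx|y, w|xy, wxy}: wxy.
The least among these is wxy.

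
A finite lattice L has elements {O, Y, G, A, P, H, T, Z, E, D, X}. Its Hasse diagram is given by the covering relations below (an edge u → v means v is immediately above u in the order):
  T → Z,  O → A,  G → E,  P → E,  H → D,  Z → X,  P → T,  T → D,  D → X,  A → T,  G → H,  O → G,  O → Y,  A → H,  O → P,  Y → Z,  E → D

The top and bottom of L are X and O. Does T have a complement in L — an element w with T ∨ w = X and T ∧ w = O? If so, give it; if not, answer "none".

none

For every candidate w, either T ∨ w ≠ X or T ∧ w ≠ O; no complement exists.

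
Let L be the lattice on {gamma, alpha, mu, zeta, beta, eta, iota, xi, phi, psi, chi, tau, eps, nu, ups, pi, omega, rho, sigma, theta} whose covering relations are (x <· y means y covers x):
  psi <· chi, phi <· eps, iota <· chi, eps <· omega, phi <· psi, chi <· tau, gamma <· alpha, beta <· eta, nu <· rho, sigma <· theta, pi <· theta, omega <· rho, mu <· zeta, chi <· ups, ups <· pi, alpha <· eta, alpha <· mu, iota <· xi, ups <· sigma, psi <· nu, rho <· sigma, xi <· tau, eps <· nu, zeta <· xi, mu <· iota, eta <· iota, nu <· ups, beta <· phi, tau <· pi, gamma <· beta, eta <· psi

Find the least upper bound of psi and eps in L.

nu

Common upper bounds of {psi, eps}: nu, pi, rho, sigma, theta, ups.
The least among these is nu.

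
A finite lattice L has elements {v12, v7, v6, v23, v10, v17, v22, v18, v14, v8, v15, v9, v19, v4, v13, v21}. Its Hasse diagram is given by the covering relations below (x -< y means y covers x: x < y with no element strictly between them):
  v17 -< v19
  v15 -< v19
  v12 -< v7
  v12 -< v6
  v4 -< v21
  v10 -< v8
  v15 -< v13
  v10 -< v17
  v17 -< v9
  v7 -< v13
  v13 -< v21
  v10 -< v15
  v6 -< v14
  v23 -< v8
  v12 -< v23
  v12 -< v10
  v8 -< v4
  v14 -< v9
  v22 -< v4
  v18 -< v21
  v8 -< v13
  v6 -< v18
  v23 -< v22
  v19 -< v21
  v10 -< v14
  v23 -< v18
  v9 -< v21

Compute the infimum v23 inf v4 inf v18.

v23

Common lower bounds of {v23, v4, v18}: v12, v23.
The greatest among these is v23.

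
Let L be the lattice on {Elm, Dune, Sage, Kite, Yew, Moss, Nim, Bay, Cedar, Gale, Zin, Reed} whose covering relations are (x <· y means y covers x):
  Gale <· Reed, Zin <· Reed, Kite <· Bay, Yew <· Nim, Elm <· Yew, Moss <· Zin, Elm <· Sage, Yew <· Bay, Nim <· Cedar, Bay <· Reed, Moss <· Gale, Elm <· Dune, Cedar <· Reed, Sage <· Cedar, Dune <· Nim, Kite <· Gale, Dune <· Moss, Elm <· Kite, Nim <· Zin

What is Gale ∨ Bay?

Reed

Common upper bounds of {Gale, Bay}: Reed.
The least among these is Reed.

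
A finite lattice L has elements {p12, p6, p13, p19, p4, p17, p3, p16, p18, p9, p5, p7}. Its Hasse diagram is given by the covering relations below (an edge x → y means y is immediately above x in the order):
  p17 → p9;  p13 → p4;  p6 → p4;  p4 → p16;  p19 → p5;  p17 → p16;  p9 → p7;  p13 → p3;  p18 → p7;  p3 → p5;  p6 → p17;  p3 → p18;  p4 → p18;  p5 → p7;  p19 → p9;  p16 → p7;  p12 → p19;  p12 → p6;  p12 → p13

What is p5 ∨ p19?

Common upper bounds of {p5, p19}: p5, p7.
The least among these is p5.

p5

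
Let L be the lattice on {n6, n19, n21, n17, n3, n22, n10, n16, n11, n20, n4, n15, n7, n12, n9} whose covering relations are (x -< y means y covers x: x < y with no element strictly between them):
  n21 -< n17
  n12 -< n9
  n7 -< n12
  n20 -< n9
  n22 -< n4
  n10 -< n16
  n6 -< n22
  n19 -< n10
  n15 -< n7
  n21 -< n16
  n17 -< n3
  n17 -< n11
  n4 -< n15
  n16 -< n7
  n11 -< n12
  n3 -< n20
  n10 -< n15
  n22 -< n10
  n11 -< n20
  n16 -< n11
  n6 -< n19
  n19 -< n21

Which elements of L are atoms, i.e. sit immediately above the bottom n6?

n19, n22

The atoms are exactly the elements that cover n6: n19, n22.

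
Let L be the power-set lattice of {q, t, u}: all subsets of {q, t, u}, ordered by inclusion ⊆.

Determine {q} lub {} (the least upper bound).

{q}

Under ⊆, join is union: {q} ∪ {} = {q}.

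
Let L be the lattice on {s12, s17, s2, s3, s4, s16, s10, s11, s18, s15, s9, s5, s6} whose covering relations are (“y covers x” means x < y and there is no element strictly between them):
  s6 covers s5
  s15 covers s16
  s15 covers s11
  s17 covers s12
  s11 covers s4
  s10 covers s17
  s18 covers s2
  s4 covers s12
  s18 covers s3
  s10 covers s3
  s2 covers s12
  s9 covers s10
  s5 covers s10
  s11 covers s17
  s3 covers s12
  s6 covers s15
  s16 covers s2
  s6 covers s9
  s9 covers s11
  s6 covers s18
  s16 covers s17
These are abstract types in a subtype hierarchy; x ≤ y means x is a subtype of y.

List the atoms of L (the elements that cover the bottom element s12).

The atoms are exactly the elements that cover s12: s17, s2, s3, s4.

s17, s2, s3, s4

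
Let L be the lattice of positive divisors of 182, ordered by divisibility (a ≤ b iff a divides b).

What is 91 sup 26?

182

Common upper bounds of {91, 26}: 182.
The least among these is 182.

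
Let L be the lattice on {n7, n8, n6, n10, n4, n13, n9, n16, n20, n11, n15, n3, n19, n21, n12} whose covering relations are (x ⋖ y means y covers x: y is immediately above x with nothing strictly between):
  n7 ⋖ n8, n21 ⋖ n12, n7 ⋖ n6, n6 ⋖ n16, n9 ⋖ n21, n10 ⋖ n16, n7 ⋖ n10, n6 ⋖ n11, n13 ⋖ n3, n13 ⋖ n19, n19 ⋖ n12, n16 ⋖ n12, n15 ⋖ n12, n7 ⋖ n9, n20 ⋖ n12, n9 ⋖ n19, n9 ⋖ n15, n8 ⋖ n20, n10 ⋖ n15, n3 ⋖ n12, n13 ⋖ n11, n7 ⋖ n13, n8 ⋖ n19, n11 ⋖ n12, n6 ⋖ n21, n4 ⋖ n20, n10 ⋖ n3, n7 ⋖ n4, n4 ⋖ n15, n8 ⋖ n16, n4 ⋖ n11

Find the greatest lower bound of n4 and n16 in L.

n7

Common lower bounds of {n4, n16}: n7.
The greatest among these is n7.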